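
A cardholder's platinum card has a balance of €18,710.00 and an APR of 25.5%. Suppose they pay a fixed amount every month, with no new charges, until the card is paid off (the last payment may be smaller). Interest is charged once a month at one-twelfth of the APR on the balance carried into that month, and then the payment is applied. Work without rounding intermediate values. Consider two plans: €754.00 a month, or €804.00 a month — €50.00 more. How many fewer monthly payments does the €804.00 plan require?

Monthly rate r = 25.5%/12 = 2.125% = 0.02125.
At €754.00/mo: n = ⌈−ln(1 − rB₀/P)/ln(1+r)⌉ = 36 payments (last €480.39); total interest = total paid − €18,710.00 = €8,160.39.
At €804.00/mo: 33 payments (last €359.78); total interest €7,377.78.
Payments saved = 36 − 33 = 3.

3 fewer payments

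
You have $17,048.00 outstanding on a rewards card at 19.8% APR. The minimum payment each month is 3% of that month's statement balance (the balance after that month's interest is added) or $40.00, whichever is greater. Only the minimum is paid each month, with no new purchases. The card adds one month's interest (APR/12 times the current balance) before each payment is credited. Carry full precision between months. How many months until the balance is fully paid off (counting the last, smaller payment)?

Monthly rate r = 19.8%/12 = 1.65% = 0.0165.
While 3% of the post-interest balance exceeds $40.00, each month B ← (B·(1+r))·(1 − 0.03), i.e. B shrinks by the factor (1+r)·0.97 = 0.986.
This holds for months 1–182. Entering month 183 the balance is $1,311.21; 3% of the post-interest balance is now below $40.00, so the flat $40.00 minimum applies from here.
From month 183 a fixed $40.00 at rate r clears $1,311.21 in 48 more payments. Total: 182 + 48 = 230 months.

230 months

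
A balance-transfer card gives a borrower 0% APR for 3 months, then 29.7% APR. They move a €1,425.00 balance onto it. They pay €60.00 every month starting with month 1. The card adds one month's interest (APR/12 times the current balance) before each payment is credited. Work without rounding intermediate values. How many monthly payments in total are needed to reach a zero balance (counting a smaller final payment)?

33 months

Promo months 1–3 at r₀ = 0%/12 = 0; months 4+ at r₁ = 29.7%/12 = 0.02475.
After month 3 (no interest yet): B = €1,425.00 − 3·€60.00 = €1,245.00.
Then at r₁ with €60.00/mo: n₂ = −ln(1 − r₁·B/P)/ln(1+r₁) ≈ 29.48 → 30 more payments.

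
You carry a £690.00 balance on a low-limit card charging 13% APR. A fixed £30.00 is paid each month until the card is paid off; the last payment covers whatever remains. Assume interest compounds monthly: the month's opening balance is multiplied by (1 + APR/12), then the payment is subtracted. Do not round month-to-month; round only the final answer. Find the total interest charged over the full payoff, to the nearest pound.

£108

Monthly rate r = 13%/12 = 1.08333% = 0.0108333.
Payoff takes n = ⌈−ln(1 − rB₀/P)/ln(1+r)⌉ = ⌈26.596⌉ = 27 payments; the last is £17.91.
Total paid = 26·£30.00 + £17.91 = £797.91.
Total interest = total paid − principal = £797.91 − £690.00 = £107.91.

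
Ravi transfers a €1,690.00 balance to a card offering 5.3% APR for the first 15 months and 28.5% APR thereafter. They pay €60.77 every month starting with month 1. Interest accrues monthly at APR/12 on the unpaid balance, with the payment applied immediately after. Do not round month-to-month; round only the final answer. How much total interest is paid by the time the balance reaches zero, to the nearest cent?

€290.21

Promo months 1–15 at r₀ = 5.3%/12 = 0.00441667; months 16+ at r₁ = 28.5%/12 = 0.02375.
After month 15: iterate B ← B·(1+r₀) − €60.77 for 15 months → €865.21.
Then at r₁ with €60.77/mo: n₂ = −ln(1 − r₁·B/P)/ln(1+r₁) ≈ 17.58 → 18 more payments.
Total paid = 32·€60.77 + €35.57 = €1,980.21; interest = €1,980.21 − €1,690.00 = €290.21.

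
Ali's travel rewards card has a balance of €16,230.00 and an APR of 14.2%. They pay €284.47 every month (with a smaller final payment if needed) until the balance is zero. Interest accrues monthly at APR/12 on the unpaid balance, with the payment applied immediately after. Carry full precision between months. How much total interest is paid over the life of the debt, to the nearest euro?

Monthly rate r = 14.2%/12 = 1.18333% = 0.0118333.
Payoff takes n = ⌈−ln(1 − rB₀/P)/ln(1+r)⌉ = ⌈95.576⌉ = 96 payments; the last is €164.15.
Total paid = 95·€284.47 + €164.15 = €27,188.80.
Total interest = total paid − principal = €27,188.80 − €16,230.00 = €10,958.80.

€10,959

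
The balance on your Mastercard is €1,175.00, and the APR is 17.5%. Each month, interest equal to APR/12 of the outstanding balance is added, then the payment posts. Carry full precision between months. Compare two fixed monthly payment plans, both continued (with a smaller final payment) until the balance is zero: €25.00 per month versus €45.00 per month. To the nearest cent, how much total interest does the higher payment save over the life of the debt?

Monthly rate r = 17.5%/12 = 1.45833% = 0.0145833.
At €25.00/mo: n = ⌈−ln(1 − rB₀/P)/ln(1+r)⌉ = 80 payments (last €22.02); total interest = total paid − €1,175.00 = €822.02.
At €45.00/mo: 34 payments (last €4.79); total interest €314.79.
Interest saved = €822.02 − €314.79 = €507.23.

€507.23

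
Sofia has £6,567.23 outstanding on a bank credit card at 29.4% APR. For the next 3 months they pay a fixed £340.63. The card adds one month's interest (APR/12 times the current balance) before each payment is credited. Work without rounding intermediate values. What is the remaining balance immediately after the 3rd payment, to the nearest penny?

£6,014.71

Monthly rate r = 29.4%/12 = 2.45% = 0.0245.
Each month: B ← B·(1+r) − £340.63.
Month 1: interest £160.90; balance after payment £6,387.50.
Month 2: interest £156.49; balance after payment £6,203.36.
Month 3: interest £151.98; balance after payment £6,014.71.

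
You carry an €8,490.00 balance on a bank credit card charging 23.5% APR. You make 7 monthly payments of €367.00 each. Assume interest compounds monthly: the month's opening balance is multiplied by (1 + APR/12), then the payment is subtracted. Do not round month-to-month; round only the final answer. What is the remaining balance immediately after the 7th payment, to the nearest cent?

€6,999.54

Monthly rate r = 23.5%/12 = 1.95833% = 0.0195833.
Each month: B ← B·(1+r) − €367.00.
Month 1: interest €166.26; balance after payment €8,289.26.
Month 2: interest €162.33; balance after payment €8,084.59.
Month 3: interest €158.32; balance after payment €7,875.92.
Month 4: interest €154.24; balance after payment €7,663.15.
Month 5: interest €150.07; balance after payment €7,446.22.
Month 6: interest €145.82; balance after payment €7,225.05.
Month 7: interest €141.49; balance after payment €6,999.54.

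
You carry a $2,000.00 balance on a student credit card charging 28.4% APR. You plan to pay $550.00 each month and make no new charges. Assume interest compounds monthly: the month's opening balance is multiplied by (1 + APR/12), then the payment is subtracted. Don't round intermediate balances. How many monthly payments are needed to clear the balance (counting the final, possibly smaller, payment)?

4 payments

Monthly rate r = 28.4%/12 = 2.36667% = 0.0236667.
Recurrence: B ← B·(1+r) − $550.00.
Month 1: interest $47.33; balance after payment $1,497.33.
Month 2: interest $35.44; balance after payment $982.77.
Month 3: interest $23.26; balance after payment $456.03.
Month 4: interest $10.79; balance after payment $0.00.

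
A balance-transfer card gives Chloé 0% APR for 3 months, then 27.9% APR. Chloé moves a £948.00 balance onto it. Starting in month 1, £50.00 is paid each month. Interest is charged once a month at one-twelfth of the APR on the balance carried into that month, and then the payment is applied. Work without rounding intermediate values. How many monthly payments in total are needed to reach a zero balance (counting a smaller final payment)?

24 payments

Promo months 1–3 at r₀ = 0%/12 = 0; months 4+ at r₁ = 27.9%/12 = 0.02325.
After month 3 (no interest yet): B = £948.00 − 3·£50.00 = £798.00.
Then at r₁ with £50.00/mo: n₂ = −ln(1 − r₁·B/P)/ln(1+r₁) ≈ 20.18 → 21 more payments.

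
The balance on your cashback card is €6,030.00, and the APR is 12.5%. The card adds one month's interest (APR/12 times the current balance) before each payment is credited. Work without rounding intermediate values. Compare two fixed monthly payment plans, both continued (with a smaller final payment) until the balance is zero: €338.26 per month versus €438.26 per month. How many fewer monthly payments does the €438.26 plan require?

Monthly rate r = 12.5%/12 = 1.04167% = 0.0104167.
At €338.26/mo: n = ⌈−ln(1 − rB₀/P)/ln(1+r)⌉ = 20 payments (last €278.52); total interest = total paid − €6,030.00 = €675.46.
At €438.26/mo: 15 payments (last €406.77); total interest €512.41.
Payments saved = 20 − 15 = 5.

5 fewer payments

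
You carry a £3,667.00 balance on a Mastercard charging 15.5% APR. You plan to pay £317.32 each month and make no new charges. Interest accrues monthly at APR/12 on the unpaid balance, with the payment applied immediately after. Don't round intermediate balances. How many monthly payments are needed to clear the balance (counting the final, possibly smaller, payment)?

Monthly rate r = 15.5%/12 = 1.29167% = 0.0129167.
Recurrence: B ← B·(1+r) − £317.32.
Month 1: interest £47.37; balance after payment £3,397.05.
Month 2: interest £43.88; balance after payment £3,123.60.
Closed form: n = −ln(1 − rB₀/P)/ln(1+r) = −ln(0.85073)/ln(1.01292) ≈ 12.596, so the balance reaches zero during payment 13.

13 payments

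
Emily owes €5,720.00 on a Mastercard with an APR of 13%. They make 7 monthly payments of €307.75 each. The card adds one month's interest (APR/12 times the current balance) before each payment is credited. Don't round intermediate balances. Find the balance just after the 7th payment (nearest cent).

Monthly rate r = 13%/12 = 1.08333% = 0.0108333.
Each month: B ← B·(1+r) − €307.75.
Month 1: interest €61.97; balance after payment €5,474.22.
Month 2: interest €59.30; balance after payment €5,225.77.
Month 3: interest €56.61; balance after payment €4,974.63.
Month 4: interest €53.89; balance after payment €4,720.78.
Month 5: interest €51.14; balance after payment €4,464.17.
Month 6: interest €48.36; balance after payment €4,204.78.
Month 7: interest €45.55; balance after payment €3,942.58.

€3,942.58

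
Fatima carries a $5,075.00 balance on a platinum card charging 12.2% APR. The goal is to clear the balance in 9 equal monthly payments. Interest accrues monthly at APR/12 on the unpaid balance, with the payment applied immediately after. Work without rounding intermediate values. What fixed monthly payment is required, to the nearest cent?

$592.94

Monthly rate r = 12.2%/12 = 1.01667% = 0.0101667.
Level-payment amortization: P = B₀·r / (1 − (1+r)^(−n)) = 5075.00·0.0101667 / (1 − 1.01017^(−9)).
Denominator 1 − (1+r)^(−9) = 0.0870169865.
P = 51.5958 / 0.0870169865 ≈ 592.94.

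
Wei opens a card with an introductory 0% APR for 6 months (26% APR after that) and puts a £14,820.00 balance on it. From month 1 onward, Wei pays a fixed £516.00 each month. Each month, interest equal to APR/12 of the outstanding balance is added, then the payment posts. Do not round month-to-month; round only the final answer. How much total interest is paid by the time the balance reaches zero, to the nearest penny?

Promo months 1–6 at r₀ = 0%/12 = 0; months 7+ at r₁ = 26%/12 = 0.0216667.
After month 6 (no interest yet): B = £14,820.00 − 6·£516.00 = £11,724.00.
Then at r₁ with £516.00/mo: n₂ = −ln(1 − r₁·B/P)/ln(1+r₁) ≈ 31.62 → 32 more payments.
Total paid = 37·£516.00 + £322.54 = £19,414.54; interest = £19,414.54 − £14,820.00 = £4,594.54.

£4,594.54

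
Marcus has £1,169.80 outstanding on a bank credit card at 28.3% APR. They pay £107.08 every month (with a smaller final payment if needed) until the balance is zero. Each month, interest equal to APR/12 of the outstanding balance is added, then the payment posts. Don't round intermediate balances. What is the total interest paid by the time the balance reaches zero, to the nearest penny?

£198.99

Monthly rate r = 28.3%/12 = 2.35833% = 0.0235833.
Payoff takes n = ⌈−ln(1 − rB₀/P)/ln(1+r)⌉ = ⌈12.781⌉ = 13 payments; the last is £83.83.
Total paid = 12·£107.08 + £83.83 = £1,368.79.
Total interest = total paid − principal = £1,368.79 − £1,169.80 = £198.99.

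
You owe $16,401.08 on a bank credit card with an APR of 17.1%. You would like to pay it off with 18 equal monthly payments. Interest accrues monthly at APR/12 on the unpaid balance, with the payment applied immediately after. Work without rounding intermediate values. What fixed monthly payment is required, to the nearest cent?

Monthly rate r = 17.1%/12 = 1.425% = 0.01425.
Level-payment amortization: P = B₀·r / (1 − (1+r)^(−n)) = 16401.08·0.01425 / (1 − 1.01425^(−18)).
Denominator 1 − (1+r)^(−18) = 0.224842943.
P = 233.715 / 0.224842943 ≈ 1039.46.

$1,039.46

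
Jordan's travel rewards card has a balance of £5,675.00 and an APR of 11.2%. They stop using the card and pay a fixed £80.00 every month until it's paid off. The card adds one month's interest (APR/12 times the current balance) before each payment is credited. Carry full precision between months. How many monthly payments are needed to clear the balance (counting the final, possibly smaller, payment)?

117 months

Monthly rate r = 11.2%/12 = 0.933333% = 0.00933333.
Recurrence: B ← B·(1+r) − £80.00.
Month 1: interest £52.97; balance after payment £5,647.97.
Month 2: interest £52.71; balance after payment £5,620.68.
Closed form: n = −ln(1 − rB₀/P)/ln(1+r) = −ln(0.33792)/ln(1.00933) ≈ 116.787, so the balance reaches zero during payment 117.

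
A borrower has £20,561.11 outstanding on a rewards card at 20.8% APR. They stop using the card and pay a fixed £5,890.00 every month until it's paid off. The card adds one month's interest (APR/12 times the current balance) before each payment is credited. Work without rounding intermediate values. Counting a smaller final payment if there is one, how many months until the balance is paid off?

4 months

Monthly rate r = 20.8%/12 = 1.73333% = 0.0173333.
Recurrence: B ← B·(1+r) − £5,890.00.
Month 1: interest £356.39; balance after payment £15,027.50.
Month 2: interest £260.48; balance after payment £9,397.98.
Month 3: interest £162.90; balance after payment £3,670.88.
Month 4: interest £63.63; balance after payment £0.00.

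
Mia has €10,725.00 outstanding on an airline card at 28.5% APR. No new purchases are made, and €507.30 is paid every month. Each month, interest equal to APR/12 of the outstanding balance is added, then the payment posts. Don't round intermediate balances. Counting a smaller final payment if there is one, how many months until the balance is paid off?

Monthly rate r = 28.5%/12 = 2.375% = 0.02375.
Recurrence: B ← B·(1+r) − €507.30.
Month 1: interest €254.72; balance after payment €10,472.42.
Month 2: interest €248.72; balance after payment €10,213.84.
Closed form: n = −ln(1 − rB₀/P)/ln(1+r) = −ln(0.49789)/ln(1.02375) ≈ 29.710, so the balance reaches zero during payment 30.

30 payments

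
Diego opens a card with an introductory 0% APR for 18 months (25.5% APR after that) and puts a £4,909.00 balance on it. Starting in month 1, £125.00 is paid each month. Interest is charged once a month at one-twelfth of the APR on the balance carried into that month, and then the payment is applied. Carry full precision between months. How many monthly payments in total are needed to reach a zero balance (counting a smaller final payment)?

47 months

Promo months 1–18 at r₀ = 0%/12 = 0; months 19+ at r₁ = 25.5%/12 = 0.02125.
After month 18 (no interest yet): B = £4,909.00 − 18·£125.00 = £2,659.00.
Then at r₁ with £125.00/mo: n₂ = −ln(1 − r₁·B/P)/ln(1+r₁) ≈ 28.61 → 29 more payments.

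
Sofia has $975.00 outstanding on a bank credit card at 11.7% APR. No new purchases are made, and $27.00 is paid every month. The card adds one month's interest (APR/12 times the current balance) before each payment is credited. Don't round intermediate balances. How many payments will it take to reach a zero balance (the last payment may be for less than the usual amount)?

45 payments

Monthly rate r = 11.7%/12 = 0.975% = 0.00975.
Recurrence: B ← B·(1+r) − $27.00.
Month 1: interest $9.51; balance after payment $957.51.
Month 2: interest $9.34; balance after payment $939.84.
Closed form: n = −ln(1 − rB₀/P)/ln(1+r) = −ln(0.64792)/ln(1.00975) ≈ 44.729, so the balance reaches zero during payment 45.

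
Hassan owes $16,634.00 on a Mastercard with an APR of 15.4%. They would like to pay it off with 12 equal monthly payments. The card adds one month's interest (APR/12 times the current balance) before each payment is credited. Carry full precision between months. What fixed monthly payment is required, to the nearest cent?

$1,504.50

Monthly rate r = 15.4%/12 = 1.28333% = 0.0128333.
Level-payment amortization: P = B₀·r / (1 − (1+r)^(−n)) = 16634.00·0.0128333 / (1 − 1.01283^(−12)).
Denominator 1 − (1+r)^(−12) = 0.141887618.
P = 213.47 / 0.141887618 ≈ 1504.50.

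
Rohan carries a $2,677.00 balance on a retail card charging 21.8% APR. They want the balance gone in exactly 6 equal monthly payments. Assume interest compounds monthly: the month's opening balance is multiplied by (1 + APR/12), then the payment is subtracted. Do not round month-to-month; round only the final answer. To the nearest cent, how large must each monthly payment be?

Monthly rate r = 21.8%/12 = 1.81667% = 0.0181667.
Level-payment amortization: P = B₀·r / (1 − (1+r)^(−n)) = 2677.00·0.0181667 / (1 − 1.01817^(−6)).
Denominator 1 − (1+r)^(−6) = 0.102391924.
P = 48.6322 / 0.102391924 ≈ 474.96.

$474.96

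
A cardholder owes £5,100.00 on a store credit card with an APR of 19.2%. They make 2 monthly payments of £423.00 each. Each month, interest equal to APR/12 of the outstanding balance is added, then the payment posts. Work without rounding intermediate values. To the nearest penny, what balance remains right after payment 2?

£4,411.74

Monthly rate r = 19.2%/12 = 1.6% = 0.016.
Each month: B ← B·(1+r) − £423.00.
Month 1: interest £81.60; balance after payment £4,758.60.
Month 2: interest £76.14; balance after payment £4,411.74.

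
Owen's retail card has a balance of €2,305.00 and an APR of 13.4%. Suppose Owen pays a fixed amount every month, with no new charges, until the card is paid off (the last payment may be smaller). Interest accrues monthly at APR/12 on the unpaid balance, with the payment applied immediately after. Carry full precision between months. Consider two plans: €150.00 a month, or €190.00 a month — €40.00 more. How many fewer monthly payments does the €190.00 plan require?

3 fewer payments

Monthly rate r = 13.4%/12 = 1.11667% = 0.0111667.
At €150.00/mo: n = ⌈−ln(1 − rB₀/P)/ln(1+r)⌉ = 17 payments (last €142.89); total interest = total paid − €2,305.00 = €237.89.
At €190.00/mo: 14 payments (last €20.74); total interest €185.74.
Payments saved = 17 − 14 = 3.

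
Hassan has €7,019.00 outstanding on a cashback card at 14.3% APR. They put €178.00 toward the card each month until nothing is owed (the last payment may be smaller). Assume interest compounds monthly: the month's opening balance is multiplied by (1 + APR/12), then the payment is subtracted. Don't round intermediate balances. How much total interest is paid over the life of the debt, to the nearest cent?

€2,518.17

Monthly rate r = 14.3%/12 = 1.19167% = 0.0119167.
Payoff takes n = ⌈−ln(1 − rB₀/P)/ln(1+r)⌉ = ⌈53.578⌉ = 54 payments; the last is €103.17.
Total paid = 53·€178.00 + €103.17 = €9,537.17.
Total interest = total paid − principal = €9,537.17 − €7,019.00 = €2,518.17.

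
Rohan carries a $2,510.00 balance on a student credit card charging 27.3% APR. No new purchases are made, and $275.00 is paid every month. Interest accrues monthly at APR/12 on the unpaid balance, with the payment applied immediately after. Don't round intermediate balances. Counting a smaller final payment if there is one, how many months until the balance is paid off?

11 payments

Monthly rate r = 27.3%/12 = 2.275% = 0.02275.
Recurrence: B ← B·(1+r) − $275.00.
Month 1: interest $57.10; balance after payment $2,292.10.
Month 2: interest $52.15; balance after payment $2,069.25.
Closed form: n = −ln(1 − rB₀/P)/ln(1+r) = −ln(0.79235)/ln(1.02275) ≈ 10.347, so the balance reaches zero during payment 11.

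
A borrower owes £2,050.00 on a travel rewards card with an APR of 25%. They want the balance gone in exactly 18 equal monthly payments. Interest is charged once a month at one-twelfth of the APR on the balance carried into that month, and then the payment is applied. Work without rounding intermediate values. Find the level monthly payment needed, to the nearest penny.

£137.74

Monthly rate r = 25%/12 = 2.08333% = 0.0208333.
Level-payment amortization: P = B₀·r / (1 − (1+r)^(−n)) = 2050.00·0.0208333 / (1 − 1.02083^(−18)).
Denominator 1 − (1+r)^(−18) = 0.310057604.
P = 42.7083 / 0.310057604 ≈ 137.74.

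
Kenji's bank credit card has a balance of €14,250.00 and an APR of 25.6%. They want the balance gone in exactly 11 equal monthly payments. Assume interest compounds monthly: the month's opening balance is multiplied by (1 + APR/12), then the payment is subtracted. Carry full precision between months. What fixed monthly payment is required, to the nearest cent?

Monthly rate r = 25.6%/12 = 2.13333% = 0.0213333.
Level-payment amortization: P = B₀·r / (1 − (1+r)^(−n)) = 14250.00·0.0213333 / (1 − 1.02133^(−11)).
Denominator 1 − (1+r)^(−11) = 0.207211336.
P = 304 / 0.207211336 ≈ 1467.10.

€1,467.10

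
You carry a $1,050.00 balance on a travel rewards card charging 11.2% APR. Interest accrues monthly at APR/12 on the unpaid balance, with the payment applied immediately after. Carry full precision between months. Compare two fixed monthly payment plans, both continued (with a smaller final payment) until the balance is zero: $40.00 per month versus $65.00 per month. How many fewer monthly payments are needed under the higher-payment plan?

Monthly rate r = 11.2%/12 = 0.933333% = 0.00933333.
At $40.00/mo: n = ⌈−ln(1 − rB₀/P)/ln(1+r)⌉ = 31 payments (last $10.09); total interest = total paid − $1,050.00 = $160.09.
At $65.00/mo: 18 payments (last $38.51); total interest $93.51.
Payments saved = 31 − 18 = 13.

13 fewer payments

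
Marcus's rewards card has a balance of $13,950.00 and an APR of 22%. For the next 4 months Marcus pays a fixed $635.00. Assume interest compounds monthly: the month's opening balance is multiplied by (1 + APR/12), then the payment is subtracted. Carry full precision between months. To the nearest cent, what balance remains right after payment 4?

Monthly rate r = 22%/12 = 1.83333% = 0.0183333.
Each month: B ← B·(1+r) − $635.00.
Month 1: interest $255.75; balance after payment $13,570.75.
Month 2: interest $248.80; balance after payment $13,184.55.
Month 3: interest $241.72; balance after payment $12,791.26.
Month 4: interest $234.51; balance after payment $12,390.77.

$12,390.77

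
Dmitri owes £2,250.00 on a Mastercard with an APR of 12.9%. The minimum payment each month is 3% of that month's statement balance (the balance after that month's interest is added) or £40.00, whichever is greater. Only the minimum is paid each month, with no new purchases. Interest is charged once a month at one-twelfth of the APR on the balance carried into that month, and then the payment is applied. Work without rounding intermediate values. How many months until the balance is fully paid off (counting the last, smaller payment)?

68 months

Monthly rate r = 12.9%/12 = 1.075% = 0.01075.
While 3% of the post-interest balance exceeds £40.00, each month B ← (B·(1+r))·(1 − 0.03), i.e. B shrinks by the factor (1+r)·0.97 = 0.98043.
This holds for months 1–28. Entering month 29 the balance is £1,293.65; 3% of the post-interest balance is now below £40.00, so the flat £40.00 minimum applies from here.
From month 29 a fixed £40.00 at rate r clears £1,293.65 in 40 more payments. Total: 28 + 40 = 68 months.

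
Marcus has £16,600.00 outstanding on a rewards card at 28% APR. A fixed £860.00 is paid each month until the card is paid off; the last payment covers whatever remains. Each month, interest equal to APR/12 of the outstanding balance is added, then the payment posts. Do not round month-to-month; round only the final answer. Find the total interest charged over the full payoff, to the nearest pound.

Monthly rate r = 28%/12 = 2.33333% = 0.0233333.
Payoff takes n = ⌈−ln(1 − rB₀/P)/ln(1+r)⌉ = ⌈25.950⌉ = 26 payments; the last is £817.40.
Total paid = 25·£860.00 + £817.40 = £22,317.40.
Total interest = total paid − principal = £22,317.40 − £16,600.00 = £5,717.40.

£5,717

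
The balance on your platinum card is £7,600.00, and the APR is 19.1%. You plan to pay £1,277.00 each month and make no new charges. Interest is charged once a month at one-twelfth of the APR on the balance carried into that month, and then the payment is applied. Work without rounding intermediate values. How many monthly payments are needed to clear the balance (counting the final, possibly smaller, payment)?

7 payments

Monthly rate r = 19.1%/12 = 1.59167% = 0.0159167.
Recurrence: B ← B·(1+r) − £1,277.00.
Month 1: interest £120.97; balance after payment £6,443.97.
Month 2: interest £102.57; balance after payment £5,269.53.
Closed form: n = −ln(1 − rB₀/P)/ln(1+r) = −ln(0.90527)/ln(1.01592) ≈ 6.302, so the balance reaches zero during payment 7.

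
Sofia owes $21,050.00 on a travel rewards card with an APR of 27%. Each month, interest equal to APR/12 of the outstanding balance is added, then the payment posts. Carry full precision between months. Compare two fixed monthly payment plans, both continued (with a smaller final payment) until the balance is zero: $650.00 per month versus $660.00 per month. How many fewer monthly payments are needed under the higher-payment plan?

2 fewer payments

Monthly rate r = 27%/12 = 2.25% = 0.0225.
At $650.00/mo: n = ⌈−ln(1 − rB₀/P)/ln(1+r)⌉ = 59 payments (last $405.55); total interest = total paid − $21,050.00 = $17,055.55.
At $660.00/mo: 57 payments (last $548.15); total interest $16,458.15.
Payments saved = 59 − 57 = 2.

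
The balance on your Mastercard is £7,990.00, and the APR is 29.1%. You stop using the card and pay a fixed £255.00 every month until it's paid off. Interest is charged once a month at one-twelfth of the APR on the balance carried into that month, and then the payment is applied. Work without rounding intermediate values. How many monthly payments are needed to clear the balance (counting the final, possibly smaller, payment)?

60 payments

Monthly rate r = 29.1%/12 = 2.425% = 0.02425.
Recurrence: B ← B·(1+r) − £255.00.
Month 1: interest £193.76; balance after payment £7,928.76.
Month 2: interest £192.27; balance after payment £7,866.03.
Closed form: n = −ln(1 − rB₀/P)/ln(1+r) = −ln(0.24017)/ln(1.02425) ≈ 59.532, so the balance reaches zero during payment 60.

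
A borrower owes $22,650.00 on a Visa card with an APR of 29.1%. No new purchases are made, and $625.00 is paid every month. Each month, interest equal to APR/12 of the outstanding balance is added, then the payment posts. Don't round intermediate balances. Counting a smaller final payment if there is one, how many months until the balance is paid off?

Monthly rate r = 29.1%/12 = 2.425% = 0.02425.
Recurrence: B ← B·(1+r) − $625.00.
Month 1: interest $549.26; balance after payment $22,574.26.
Month 2: interest $547.43; balance after payment $22,496.69.
Closed form: n = −ln(1 − rB₀/P)/ln(1+r) = −ln(0.12118)/ln(1.02425) ≈ 88.081, so the balance reaches zero during payment 89.

89 months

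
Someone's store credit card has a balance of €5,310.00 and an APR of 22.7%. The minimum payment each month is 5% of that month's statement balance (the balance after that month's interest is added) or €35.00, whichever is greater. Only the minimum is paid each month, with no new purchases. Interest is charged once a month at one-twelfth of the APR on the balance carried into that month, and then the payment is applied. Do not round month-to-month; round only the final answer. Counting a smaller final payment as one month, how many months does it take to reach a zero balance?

88 months

Monthly rate r = 22.7%/12 = 1.89167% = 0.0189167.
While 5% of the post-interest balance exceeds €35.00, each month B ← (B·(1+r))·(1 − 0.05), i.e. B shrinks by the factor (1+r)·0.95 = 0.96797.
This holds for months 1–63. Entering month 64 the balance is €683.00; 5% of the post-interest balance is now below €35.00, so the flat €35.00 minimum applies from here.
From month 64 a fixed €35.00 at rate r clears €683.00 in 25 more payments. Total: 63 + 25 = 88 months.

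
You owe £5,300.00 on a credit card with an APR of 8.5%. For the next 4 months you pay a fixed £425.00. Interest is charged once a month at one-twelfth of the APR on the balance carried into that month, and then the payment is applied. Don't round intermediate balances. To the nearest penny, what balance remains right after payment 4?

Monthly rate r = 8.5%/12 = 0.708333% = 0.00708333.
Each month: B ← B·(1+r) − £425.00.
Month 1: interest £37.54; balance after payment £4,912.54.
Month 2: interest £34.80; balance after payment £4,522.34.
Month 3: interest £32.03; balance after payment £4,129.37.
Month 4: interest £29.25; balance after payment £3,733.62.

£3,733.62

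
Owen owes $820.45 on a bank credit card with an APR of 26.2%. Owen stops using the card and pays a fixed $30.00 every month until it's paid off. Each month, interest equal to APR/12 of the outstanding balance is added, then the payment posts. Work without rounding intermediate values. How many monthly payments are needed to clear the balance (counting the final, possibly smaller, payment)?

Monthly rate r = 26.2%/12 = 2.18333% = 0.0218333.
Recurrence: B ← B·(1+r) − $30.00.
Month 1: interest $17.91; balance after payment $808.36.
Month 2: interest $17.65; balance after payment $796.01.
Closed form: n = −ln(1 − rB₀/P)/ln(1+r) = −ln(0.40289)/ln(1.02183) ≈ 42.090, so the balance reaches zero during payment 43.

43 payments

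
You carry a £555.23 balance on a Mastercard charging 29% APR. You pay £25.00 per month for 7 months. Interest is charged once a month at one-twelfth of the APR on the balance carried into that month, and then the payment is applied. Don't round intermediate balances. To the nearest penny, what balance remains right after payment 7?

£468.04

Monthly rate r = 29%/12 = 2.41667% = 0.0241667.
Each month: B ← B·(1+r) − £25.00.
Month 1: interest £13.42; balance after payment £543.65.
Month 2: interest £13.14; balance after payment £531.79.
Month 3: interest £12.85; balance after payment £519.64.
Month 4: interest £12.56; balance after payment £507.20.
Month 5: interest £12.26; balance after payment £494.45.
Month 6: interest £11.95; balance after payment £481.40.
Month 7: interest £11.63; balance after payment £468.04.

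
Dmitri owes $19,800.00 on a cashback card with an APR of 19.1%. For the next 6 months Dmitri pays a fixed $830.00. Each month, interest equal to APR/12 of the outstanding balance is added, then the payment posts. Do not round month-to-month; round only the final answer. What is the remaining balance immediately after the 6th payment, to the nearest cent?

$16,585.34

Monthly rate r = 19.1%/12 = 1.59167% = 0.0159167.
Each month: B ← B·(1+r) − $830.00.
Month 1: interest $315.15; balance after payment $19,285.15.
Month 2: interest $306.96; balance after payment $18,762.11.
Month 3: interest $298.63; balance after payment $18,230.74.
Month 4: interest $290.17; balance after payment $17,690.91.
Month 5: interest $281.58; balance after payment $17,142.49.
Month 6: interest $272.85; balance after payment $16,585.34.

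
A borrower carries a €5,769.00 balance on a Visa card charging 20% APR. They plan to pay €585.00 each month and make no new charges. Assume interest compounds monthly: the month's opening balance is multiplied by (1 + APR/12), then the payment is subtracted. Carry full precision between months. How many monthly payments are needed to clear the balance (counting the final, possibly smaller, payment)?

Monthly rate r = 20%/12 = 1.66667% = 0.0166667.
Recurrence: B ← B·(1+r) − €585.00.
Month 1: interest €96.15; balance after payment €5,280.15.
Month 2: interest €88.00; balance after payment €4,783.15.
Closed form: n = −ln(1 − rB₀/P)/ln(1+r) = −ln(0.83564)/ln(1.01667) ≈ 10.863, so the balance reaches zero during payment 11.

11 months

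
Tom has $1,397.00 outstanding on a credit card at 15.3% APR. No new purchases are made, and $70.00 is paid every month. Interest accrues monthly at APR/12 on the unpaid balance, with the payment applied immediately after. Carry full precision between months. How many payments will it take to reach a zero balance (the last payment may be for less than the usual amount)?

Monthly rate r = 15.3%/12 = 1.275% = 0.01275.
Recurrence: B ← B·(1+r) − $70.00.
Month 1: interest $17.81; balance after payment $1,344.81.
Month 2: interest $17.15; balance after payment $1,291.96.
Closed form: n = −ln(1 − rB₀/P)/ln(1+r) = −ln(0.74555)/ln(1.01275) ≈ 23.177, so the balance reaches zero during payment 24.

24 payments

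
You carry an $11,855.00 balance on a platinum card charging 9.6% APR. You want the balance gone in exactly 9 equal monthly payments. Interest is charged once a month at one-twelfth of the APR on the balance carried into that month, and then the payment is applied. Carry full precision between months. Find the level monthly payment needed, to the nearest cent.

$1,370.47

Monthly rate r = 9.6%/12 = 0.8% = 0.008.
Level-payment amortization: P = B₀·r / (1 − (1+r)^(−n)) = 11855.00·0.008 / (1 − 1.008^(−9)).
Denominator 1 − (1+r)^(−9) = 0.0692024939.
P = 94.84 / 0.0692024939 ≈ 1370.47.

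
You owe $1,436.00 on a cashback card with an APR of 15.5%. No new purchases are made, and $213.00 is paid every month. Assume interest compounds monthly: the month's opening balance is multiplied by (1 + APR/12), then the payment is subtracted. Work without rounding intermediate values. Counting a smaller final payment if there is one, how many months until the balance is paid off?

Monthly rate r = 15.5%/12 = 1.29167% = 0.0129167.
Recurrence: B ← B·(1+r) − $213.00.
Month 1: interest $18.55; balance after payment $1,241.55.
Month 2: interest $16.04; balance after payment $1,044.58.
Closed form: n = −ln(1 − rB₀/P)/ln(1+r) = −ln(0.91292)/ln(1.01292) ≈ 7.099, so the balance reaches zero during payment 8.

8 payments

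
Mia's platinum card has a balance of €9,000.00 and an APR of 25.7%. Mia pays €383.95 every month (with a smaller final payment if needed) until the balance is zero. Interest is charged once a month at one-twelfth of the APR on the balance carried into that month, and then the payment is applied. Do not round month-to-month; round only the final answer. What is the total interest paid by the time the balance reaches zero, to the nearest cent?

Monthly rate r = 25.7%/12 = 2.14167% = 0.0214167.
Payoff takes n = ⌈−ln(1 − rB₀/P)/ln(1+r)⌉ = ⌈32.901⌉ = 33 payments; the last is €346.34.
Total paid = 32·€383.95 + €346.34 = €12,632.74.
Total interest = total paid − principal = €12,632.74 − €9,000.00 = €3,632.74.

€3,632.74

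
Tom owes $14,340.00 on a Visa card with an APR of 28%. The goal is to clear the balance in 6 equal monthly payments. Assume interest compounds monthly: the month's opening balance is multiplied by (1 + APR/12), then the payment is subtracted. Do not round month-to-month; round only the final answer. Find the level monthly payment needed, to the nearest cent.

Monthly rate r = 28%/12 = 2.33333% = 0.0233333.
Level-payment amortization: P = B₀·r / (1 − (1+r)^(−n)) = 14340.00·0.0233333 / (1 − 1.02333^(−6)).
Denominator 1 − (1+r)^(−6) = 0.129242396.
P = 334.6 / 0.129242396 ≈ 2588.93.

$2,588.93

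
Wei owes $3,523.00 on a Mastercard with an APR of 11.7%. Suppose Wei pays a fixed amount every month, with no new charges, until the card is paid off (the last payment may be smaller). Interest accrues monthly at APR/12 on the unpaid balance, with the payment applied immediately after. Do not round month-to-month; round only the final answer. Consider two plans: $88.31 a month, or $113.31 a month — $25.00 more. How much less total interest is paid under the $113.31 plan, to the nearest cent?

$265.50

Monthly rate r = 11.7%/12 = 0.975% = 0.00975.
At $88.31/mo: n = ⌈−ln(1 − rB₀/P)/ln(1+r)⌉ = 51 payments (last $67.95); total interest = total paid − $3,523.00 = $960.45.
At $113.31/mo: 38 payments (last $25.48); total interest $694.95.
Interest saved = $960.45 − $694.95 = $265.50.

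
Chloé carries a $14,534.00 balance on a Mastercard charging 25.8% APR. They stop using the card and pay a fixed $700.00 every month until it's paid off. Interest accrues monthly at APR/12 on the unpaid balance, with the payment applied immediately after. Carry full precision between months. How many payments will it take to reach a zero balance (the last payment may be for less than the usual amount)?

Monthly rate r = 25.8%/12 = 2.15% = 0.0215.
Recurrence: B ← B·(1+r) − $700.00.
Month 1: interest $312.48; balance after payment $14,146.48.
Month 2: interest $304.15; balance after payment $13,750.63.
Closed form: n = −ln(1 − rB₀/P)/ln(1+r) = −ln(0.5536)/ln(1.0215) ≈ 27.798, so the balance reaches zero during payment 28.

28 payments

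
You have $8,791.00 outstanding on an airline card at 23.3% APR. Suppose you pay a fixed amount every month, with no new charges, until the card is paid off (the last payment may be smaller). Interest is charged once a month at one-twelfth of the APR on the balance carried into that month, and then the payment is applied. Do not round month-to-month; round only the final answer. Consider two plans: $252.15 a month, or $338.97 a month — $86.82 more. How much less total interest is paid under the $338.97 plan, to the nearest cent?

Monthly rate r = 23.3%/12 = 1.94167% = 0.0194167.
At $252.15/mo: n = ⌈−ln(1 − rB₀/P)/ln(1+r)⌉ = 59 payments (last $191.39); total interest = total paid − $8,791.00 = $6,025.09.
At $338.97/mo: 37 payments (last $141.69); total interest $3,553.61.
Interest saved = $6,025.09 − $3,553.61 = $2,471.48.

$2,471.48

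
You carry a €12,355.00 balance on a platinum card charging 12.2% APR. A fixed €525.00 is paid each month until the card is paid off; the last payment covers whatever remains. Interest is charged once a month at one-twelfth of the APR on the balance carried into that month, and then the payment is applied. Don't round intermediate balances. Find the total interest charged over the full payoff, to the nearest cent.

€1,837.93

Monthly rate r = 12.2%/12 = 1.01667% = 0.0101667.
Payoff takes n = ⌈−ln(1 − rB₀/P)/ln(1+r)⌉ = ⌈27.034⌉ = 28 payments; the last is €17.93.
Total paid = 27·€525.00 + €17.93 = €14,192.93.
Total interest = total paid − principal = €14,192.93 − €12,355.00 = €1,837.93.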